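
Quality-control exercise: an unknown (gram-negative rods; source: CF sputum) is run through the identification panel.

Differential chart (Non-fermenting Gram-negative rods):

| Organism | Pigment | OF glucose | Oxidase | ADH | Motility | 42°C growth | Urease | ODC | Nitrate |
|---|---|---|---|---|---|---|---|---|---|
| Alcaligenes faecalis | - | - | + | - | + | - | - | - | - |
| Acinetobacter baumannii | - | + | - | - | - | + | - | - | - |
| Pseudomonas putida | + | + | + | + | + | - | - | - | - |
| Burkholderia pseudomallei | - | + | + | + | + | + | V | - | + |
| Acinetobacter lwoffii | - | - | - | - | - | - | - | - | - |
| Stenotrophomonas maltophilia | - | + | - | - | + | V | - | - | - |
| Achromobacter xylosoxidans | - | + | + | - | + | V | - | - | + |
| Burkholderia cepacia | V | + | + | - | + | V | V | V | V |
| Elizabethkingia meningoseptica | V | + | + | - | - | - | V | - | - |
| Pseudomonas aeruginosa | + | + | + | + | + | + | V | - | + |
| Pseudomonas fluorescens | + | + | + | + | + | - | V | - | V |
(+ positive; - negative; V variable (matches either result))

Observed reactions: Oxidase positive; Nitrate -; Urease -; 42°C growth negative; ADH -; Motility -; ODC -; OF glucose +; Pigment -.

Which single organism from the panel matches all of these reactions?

Oxidase +: excludes Acinetobacter baumannii, Acinetobacter lwoffii, Stenotrophomonas maltophilia — 8 left.
OF glucose +: excludes Alcaligenes faecalis — 7 left.
ODC -: all 7 remaining candidates are consistent.
ADH -: excludes Pseudomonas putida, Burkholderia pseudomallei, Pseudomonas aeruginosa, Pseudomonas fluorescens — 3 left.
Pigment -: all 3 remaining candidates are consistent.
42°C growth -: all 3 remaining candidates are consistent.
Nitrate -: excludes Achromobacter xylosoxidans — 2 left.
Motility -: excludes Burkholderia cepacia — 1 left.
Urease -: the one remaining candidate is consistent.

Elizabethkingia meningoseptica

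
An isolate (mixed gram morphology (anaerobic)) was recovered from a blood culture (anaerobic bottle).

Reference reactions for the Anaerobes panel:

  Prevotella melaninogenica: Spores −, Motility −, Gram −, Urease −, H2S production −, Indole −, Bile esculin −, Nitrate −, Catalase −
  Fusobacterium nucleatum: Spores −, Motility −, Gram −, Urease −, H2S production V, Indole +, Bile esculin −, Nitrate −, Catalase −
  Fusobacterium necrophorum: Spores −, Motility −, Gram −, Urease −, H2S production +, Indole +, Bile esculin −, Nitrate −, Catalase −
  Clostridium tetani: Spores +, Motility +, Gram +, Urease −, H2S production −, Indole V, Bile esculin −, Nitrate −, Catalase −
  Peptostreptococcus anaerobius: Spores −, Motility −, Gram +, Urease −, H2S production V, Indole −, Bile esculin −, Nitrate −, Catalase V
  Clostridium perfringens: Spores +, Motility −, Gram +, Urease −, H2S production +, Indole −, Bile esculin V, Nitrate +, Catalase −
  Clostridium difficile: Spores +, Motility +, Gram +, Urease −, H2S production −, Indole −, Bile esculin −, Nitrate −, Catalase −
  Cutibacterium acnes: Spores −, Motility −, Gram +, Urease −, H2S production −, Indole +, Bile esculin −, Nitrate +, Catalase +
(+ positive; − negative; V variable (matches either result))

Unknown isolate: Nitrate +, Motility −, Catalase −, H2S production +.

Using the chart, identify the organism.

Nitrate +: excludes 6 organisms — 2 left.
Motility −: all 2 remaining candidates are consistent.
Catalase −: excludes Cutibacterium acnes — 1 left.
H2S production +: the one remaining candidate is consistent.

Clostridium perfringens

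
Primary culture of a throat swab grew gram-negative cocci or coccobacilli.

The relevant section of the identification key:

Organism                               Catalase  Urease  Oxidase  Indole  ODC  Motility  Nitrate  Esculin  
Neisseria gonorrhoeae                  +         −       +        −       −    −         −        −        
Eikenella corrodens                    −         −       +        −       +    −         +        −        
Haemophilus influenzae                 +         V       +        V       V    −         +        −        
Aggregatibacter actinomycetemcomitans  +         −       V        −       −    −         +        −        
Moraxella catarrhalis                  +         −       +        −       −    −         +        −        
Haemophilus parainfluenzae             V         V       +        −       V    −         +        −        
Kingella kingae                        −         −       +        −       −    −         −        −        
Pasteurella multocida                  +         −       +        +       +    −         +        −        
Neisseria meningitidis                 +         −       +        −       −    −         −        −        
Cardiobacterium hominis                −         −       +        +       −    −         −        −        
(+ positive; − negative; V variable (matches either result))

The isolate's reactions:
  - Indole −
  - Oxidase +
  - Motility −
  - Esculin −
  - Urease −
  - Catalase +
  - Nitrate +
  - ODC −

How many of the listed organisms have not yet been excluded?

ODC −: excludes Eikenella corrodens, Pasteurella multocida — 8 left.
Oxidase +: all 8 remaining candidates are consistent.
Motility −: all 8 remaining candidates are consistent.
Nitrate +: excludes Neisseria gonorrhoeae, Kingella kingae, Neisseria meningitidis, Cardiobacterium hominis — 4 left.
Catalase +: all 4 remaining candidates are consistent.
Urease −: all 4 remaining candidates are consistent.
Indole −: all 4 remaining candidates are consistent.
Esculin −: all 4 remaining candidates are consistent.
Still consistent: Aggregatibacter actinomycetemcomitans, Haemophilus influenzae, Haemophilus parainfluenzae, Moraxella catarrhalis.

4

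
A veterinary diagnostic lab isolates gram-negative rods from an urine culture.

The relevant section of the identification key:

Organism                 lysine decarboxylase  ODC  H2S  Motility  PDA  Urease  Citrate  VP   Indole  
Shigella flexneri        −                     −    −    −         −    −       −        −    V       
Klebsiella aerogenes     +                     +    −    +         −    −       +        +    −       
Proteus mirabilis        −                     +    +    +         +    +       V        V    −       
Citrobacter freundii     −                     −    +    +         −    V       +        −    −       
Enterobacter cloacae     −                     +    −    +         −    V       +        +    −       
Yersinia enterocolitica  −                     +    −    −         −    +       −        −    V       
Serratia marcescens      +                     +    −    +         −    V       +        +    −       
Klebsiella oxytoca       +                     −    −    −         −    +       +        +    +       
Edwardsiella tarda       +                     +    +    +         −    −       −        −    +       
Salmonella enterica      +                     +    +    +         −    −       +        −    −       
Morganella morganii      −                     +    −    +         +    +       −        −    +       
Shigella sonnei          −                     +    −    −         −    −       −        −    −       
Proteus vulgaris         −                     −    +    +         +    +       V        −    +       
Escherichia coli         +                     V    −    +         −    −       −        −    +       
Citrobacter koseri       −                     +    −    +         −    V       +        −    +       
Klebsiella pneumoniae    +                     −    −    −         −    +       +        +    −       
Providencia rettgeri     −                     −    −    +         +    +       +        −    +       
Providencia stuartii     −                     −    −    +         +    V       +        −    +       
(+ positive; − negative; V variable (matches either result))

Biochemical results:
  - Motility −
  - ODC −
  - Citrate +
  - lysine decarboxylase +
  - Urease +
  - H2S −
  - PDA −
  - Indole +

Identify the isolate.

Klebsiella oxytoca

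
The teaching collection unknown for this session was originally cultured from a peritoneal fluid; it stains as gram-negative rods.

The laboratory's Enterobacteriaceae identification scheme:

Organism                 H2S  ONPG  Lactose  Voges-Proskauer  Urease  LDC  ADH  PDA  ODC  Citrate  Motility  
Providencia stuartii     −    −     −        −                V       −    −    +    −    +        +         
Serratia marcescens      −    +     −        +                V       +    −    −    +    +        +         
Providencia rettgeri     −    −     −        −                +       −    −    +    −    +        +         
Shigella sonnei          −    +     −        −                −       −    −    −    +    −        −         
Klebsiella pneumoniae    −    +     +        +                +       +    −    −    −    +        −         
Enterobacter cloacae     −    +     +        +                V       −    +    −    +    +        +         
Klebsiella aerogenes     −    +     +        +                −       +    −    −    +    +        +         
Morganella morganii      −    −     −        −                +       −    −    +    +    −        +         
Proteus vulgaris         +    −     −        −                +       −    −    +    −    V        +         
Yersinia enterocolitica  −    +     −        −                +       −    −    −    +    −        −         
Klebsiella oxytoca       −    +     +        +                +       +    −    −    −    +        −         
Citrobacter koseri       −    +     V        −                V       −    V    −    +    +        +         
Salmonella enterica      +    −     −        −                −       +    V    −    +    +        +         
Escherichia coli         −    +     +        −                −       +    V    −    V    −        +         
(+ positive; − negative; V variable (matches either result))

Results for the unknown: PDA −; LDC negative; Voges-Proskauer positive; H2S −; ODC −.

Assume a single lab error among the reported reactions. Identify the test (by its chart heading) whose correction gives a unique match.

As reported, no row in the chart matches all 5 reactions.
Reversing ODC (to +) → unique match: Enterobacter cloacae.
Reversing PDA → still no organism matches.
Reversing LDC → 2 organisms match (not unique).
Reversing H2S → still no organism matches.
Reversing Voges-Proskauer → still no organism matches.

ODC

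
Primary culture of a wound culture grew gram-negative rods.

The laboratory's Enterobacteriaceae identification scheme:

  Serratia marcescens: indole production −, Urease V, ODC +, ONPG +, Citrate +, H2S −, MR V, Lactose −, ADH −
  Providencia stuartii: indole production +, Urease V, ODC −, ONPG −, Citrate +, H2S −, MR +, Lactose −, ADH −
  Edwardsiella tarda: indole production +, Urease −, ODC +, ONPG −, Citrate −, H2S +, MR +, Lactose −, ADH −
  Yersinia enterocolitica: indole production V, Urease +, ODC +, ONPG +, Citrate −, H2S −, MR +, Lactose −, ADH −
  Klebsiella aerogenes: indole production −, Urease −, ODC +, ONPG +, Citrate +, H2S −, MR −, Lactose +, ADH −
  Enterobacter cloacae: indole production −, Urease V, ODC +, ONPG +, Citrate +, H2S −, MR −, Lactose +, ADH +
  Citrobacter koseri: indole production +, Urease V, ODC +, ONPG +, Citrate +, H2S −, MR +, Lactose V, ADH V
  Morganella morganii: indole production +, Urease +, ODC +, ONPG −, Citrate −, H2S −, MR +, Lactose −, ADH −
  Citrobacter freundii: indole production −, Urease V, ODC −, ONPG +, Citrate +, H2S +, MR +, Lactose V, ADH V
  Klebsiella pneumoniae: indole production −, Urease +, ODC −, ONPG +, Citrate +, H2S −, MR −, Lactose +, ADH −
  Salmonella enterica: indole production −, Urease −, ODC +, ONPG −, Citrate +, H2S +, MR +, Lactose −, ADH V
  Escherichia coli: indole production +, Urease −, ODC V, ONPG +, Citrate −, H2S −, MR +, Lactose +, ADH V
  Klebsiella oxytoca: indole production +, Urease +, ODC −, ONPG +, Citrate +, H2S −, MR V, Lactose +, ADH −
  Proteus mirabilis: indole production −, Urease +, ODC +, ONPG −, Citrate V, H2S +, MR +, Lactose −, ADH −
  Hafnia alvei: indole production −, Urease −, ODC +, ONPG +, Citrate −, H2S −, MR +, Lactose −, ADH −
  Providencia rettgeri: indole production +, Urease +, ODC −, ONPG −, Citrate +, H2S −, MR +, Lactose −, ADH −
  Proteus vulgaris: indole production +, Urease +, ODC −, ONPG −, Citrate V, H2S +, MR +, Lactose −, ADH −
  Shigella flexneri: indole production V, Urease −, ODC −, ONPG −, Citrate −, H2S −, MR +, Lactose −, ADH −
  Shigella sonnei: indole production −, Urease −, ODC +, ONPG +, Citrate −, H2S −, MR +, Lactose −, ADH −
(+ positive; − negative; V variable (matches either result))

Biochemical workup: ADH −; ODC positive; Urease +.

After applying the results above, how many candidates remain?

ODC +: excludes 7 organisms — 12 left.
ADH −: excludes Enterobacter cloacae — 11 left.
Urease +: excludes 6 organisms — 5 left.
Still consistent: Citrobacter koseri, Morganella morganii, Proteus mirabilis, Serratia marcescens, Yersinia enterocolitica.

5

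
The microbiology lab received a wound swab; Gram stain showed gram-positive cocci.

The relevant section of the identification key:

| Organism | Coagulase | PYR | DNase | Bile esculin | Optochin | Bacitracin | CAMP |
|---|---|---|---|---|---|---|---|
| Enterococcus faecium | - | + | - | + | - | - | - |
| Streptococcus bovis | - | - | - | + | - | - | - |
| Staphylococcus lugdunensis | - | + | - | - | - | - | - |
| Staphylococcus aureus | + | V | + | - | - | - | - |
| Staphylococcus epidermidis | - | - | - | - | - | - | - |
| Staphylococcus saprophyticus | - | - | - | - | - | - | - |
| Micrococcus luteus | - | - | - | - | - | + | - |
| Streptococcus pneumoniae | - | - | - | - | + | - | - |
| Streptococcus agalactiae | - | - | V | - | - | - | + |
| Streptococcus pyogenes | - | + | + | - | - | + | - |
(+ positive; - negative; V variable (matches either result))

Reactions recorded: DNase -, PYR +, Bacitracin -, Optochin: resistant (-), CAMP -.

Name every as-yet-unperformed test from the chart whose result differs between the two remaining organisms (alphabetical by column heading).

CAMP -: excludes Streptococcus agalactiae — 9 left.
PYR +: excludes 5 organisms — 4 left.
Optochin -: all 4 remaining candidates are consistent.
Bacitracin -: excludes Streptococcus pyogenes — 3 left.
DNase -: excludes Staphylococcus aureus — 2 left.
Two candidates remain: Enterococcus faecium and Staphylococcus lugdunensis.
  Coagulase: - vs - — same for both, does not separate.
  Bile esculin: Enterococcus faecium +, Staphylococcus lugdunensis - — discriminates.

Bile esculin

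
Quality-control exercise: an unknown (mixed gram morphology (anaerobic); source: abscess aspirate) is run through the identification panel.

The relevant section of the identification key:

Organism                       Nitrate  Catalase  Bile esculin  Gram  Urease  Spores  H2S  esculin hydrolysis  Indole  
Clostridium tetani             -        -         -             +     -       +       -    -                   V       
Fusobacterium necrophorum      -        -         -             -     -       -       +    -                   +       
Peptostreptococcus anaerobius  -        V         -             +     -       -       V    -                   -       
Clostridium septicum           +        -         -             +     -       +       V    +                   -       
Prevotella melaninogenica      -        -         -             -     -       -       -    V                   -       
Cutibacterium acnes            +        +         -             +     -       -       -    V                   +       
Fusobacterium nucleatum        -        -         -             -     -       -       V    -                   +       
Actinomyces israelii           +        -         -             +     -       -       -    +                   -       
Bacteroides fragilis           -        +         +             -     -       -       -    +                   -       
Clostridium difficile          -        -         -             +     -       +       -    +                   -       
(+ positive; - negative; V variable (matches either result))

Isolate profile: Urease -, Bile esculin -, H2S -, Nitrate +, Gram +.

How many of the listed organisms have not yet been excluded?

Gram +: excludes Fusobacterium necrophorum, Prevotella melaninogenica, Fusobacterium nucleatum, Bacteroides fragilis — 6 left.
Urease -: all 6 remaining candidates are consistent.
H2S -: all 6 remaining candidates are consistent.
Bile esculin -: all 6 remaining candidates are consistent.
Nitrate +: excludes Clostridium tetani, Peptostreptococcus anaerobius, Clostridium difficile — 3 left.
Still consistent: Actinomyces israelii, Clostridium septicum, Cutibacterium acnes.

3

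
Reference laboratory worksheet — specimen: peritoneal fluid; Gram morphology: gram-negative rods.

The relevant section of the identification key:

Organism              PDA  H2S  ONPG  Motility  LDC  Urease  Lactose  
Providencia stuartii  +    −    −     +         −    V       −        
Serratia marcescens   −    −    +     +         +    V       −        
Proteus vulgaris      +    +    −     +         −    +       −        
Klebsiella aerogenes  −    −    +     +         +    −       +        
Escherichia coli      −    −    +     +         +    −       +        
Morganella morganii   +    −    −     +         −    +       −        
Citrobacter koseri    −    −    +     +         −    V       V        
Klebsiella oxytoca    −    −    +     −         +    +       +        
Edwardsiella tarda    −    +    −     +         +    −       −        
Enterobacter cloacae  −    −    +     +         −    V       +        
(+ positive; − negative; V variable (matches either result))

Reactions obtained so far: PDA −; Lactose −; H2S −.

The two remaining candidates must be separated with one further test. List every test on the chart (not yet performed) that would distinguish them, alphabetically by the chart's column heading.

LDC

Lactose −: excludes Klebsiella aerogenes, Escherichia coli, Klebsiella oxytoca, Enterobacter cloacae — 6 left.
H2S −: excludes Proteus vulgaris, Edwardsiella tarda — 4 left.
PDA −: excludes Providencia stuartii, Morganella morganii — 2 left.
Two candidates remain: Citrobacter koseri and Serratia marcescens.
  ONPG: + vs + — same for both, does not separate.
  Motility: + vs + — same for both, does not separate.
  LDC: Citrobacter koseri −, Serratia marcescens + — discriminates.
  Urease: V vs V — variable for at least one, does not separate.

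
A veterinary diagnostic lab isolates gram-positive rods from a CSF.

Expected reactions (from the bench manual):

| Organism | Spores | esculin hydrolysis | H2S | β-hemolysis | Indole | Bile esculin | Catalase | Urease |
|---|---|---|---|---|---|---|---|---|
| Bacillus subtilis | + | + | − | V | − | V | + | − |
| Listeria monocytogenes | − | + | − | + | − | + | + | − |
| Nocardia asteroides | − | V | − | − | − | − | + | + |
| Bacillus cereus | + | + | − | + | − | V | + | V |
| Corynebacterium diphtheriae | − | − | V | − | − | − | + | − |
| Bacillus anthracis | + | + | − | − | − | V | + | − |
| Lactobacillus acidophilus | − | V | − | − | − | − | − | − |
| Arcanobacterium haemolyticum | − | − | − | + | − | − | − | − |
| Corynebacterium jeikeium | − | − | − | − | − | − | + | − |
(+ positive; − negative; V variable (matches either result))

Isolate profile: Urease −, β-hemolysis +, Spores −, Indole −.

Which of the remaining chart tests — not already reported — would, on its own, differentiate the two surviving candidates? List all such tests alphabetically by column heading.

Indole −: all 9 remaining candidates are consistent.
Spores −: excludes Bacillus subtilis, Bacillus cereus, Bacillus anthracis — 6 left.
Urease −: excludes Nocardia asteroides — 5 left.
β-hemolysis +: excludes Corynebacterium diphtheriae, Lactobacillus acidophilus, Corynebacterium jeikeium — 2 left.
Two candidates remain: Arcanobacterium haemolyticum and Listeria monocytogenes.
  esculin hydrolysis: Arcanobacterium haemolyticum −, Listeria monocytogenes + — discriminates.
  H2S: − vs − — same for both, does not separate.
  Bile esculin: Arcanobacterium haemolyticum −, Listeria monocytogenes + — discriminates.
  Catalase: Arcanobacterium haemolyticum −, Listeria monocytogenes + — discriminates.

Bile esculin, Catalase, esculin hydrolysis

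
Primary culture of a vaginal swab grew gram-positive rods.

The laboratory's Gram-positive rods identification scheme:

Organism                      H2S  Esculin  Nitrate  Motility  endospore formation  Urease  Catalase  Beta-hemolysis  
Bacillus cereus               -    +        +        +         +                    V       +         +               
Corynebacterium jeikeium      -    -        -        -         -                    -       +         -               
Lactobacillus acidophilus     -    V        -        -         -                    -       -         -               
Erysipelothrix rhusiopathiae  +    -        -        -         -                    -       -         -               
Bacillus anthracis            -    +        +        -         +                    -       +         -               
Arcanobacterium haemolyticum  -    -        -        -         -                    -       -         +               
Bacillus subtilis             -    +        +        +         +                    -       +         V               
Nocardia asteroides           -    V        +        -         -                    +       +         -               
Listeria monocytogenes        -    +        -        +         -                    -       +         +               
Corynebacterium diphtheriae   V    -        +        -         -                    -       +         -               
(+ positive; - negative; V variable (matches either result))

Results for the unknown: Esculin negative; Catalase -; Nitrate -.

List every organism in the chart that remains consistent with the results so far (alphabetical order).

Esculin -: excludes Bacillus cereus, Bacillus anthracis, Bacillus subtilis, Listeria monocytogenes — 6 left.
Catalase -: excludes Corynebacterium jeikeium, Nocardia asteroides, Corynebacterium diphtheriae — 3 left.
Nitrate -: all 3 remaining candidates are consistent.

Arcanobacterium haemolyticum, Erysipelothrix rhusiopathiae, Lactobacillus acidophilus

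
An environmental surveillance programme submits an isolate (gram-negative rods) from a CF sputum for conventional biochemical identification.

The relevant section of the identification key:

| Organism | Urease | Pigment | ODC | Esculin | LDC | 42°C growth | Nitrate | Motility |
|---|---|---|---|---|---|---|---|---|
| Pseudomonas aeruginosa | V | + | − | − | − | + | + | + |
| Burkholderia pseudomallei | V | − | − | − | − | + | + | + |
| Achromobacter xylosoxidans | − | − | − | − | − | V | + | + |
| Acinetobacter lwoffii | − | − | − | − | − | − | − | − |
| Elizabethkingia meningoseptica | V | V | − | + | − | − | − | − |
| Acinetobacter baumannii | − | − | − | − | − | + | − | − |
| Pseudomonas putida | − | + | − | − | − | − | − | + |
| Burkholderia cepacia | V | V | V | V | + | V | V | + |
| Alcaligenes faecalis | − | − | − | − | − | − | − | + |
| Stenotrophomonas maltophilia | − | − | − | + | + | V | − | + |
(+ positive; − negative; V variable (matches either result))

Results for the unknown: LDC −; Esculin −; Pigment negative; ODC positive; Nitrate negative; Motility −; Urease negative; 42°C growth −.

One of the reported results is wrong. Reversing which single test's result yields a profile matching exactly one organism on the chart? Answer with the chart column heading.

As reported, no row in the chart matches all 8 reactions.
Reversing LDC → still no organism matches.
Reversing ODC (to −) → unique match: Acinetobacter lwoffii.
Reversing Motility → still no organism matches.
Reversing Nitrate → still no organism matches.
Reversing 42°C growth → still no organism matches.
Reversing Pigment → still no organism matches.
Reversing Esculin → still no organism matches.
Reversing Urease → still no organism matches.

ODC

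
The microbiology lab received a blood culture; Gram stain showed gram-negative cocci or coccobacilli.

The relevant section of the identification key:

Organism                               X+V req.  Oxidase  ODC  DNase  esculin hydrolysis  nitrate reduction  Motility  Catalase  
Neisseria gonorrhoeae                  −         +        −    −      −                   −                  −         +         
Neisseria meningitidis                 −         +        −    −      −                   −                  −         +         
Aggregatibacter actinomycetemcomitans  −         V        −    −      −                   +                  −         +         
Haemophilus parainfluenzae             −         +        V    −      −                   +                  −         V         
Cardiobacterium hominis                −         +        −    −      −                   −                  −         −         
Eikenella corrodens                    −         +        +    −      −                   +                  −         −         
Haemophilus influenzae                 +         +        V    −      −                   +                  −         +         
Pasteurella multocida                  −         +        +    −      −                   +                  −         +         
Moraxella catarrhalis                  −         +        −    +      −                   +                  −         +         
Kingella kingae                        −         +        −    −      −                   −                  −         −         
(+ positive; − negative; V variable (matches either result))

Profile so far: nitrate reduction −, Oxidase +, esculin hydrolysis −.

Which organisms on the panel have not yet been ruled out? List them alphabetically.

Oxidase +: all 10 remaining candidates are consistent.
nitrate reduction −: excludes 6 organisms — 4 left.
esculin hydrolysis −: all 4 remaining candidates are consistent.

Cardiobacterium hominis, Kingella kingae, Neisseria gonorrhoeae, Neisseria meningitidis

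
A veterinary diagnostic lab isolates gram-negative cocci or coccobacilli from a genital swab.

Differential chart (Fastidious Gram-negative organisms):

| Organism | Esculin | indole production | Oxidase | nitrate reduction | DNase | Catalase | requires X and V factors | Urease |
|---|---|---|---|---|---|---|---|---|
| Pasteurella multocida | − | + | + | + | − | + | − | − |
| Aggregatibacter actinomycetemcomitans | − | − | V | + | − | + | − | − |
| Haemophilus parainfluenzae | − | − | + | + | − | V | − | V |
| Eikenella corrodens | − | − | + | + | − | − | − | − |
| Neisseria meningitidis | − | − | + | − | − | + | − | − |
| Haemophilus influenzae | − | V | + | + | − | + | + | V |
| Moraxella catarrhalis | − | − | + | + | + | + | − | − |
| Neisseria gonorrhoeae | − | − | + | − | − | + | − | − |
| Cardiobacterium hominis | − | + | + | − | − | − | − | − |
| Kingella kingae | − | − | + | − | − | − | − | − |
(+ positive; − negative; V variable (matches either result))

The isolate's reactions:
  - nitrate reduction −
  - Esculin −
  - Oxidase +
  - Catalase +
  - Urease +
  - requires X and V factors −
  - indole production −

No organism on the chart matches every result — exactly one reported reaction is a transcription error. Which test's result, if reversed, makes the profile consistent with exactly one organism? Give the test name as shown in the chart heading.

As reported, no row in the chart matches all 7 reactions.
Reversing nitrate reduction (to +) → unique match: Haemophilus parainfluenzae.
Reversing requires X and V factors → still no organism matches.
Reversing Catalase → still no organism matches.
Reversing Oxidase → still no organism matches.
Reversing Esculin → still no organism matches.
Reversing Urease → 2 organisms match (not unique).
Reversing indole production → still no organism matches.

nitrate reduction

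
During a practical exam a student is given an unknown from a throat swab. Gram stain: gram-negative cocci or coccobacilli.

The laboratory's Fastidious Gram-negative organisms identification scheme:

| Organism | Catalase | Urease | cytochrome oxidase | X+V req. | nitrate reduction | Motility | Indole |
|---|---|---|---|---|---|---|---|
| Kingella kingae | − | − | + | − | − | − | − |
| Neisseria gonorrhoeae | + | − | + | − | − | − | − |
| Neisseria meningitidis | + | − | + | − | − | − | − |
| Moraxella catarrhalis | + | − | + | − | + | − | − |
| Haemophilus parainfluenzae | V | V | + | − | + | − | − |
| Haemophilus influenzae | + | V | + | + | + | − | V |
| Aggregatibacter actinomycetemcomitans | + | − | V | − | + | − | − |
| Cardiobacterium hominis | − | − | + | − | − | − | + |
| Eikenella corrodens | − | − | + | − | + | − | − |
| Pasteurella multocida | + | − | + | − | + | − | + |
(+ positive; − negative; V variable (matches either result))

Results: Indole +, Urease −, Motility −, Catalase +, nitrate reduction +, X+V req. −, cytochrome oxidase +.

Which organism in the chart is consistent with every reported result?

X+V req. −: excludes Haemophilus influenzae — 9 left.
Catalase +: excludes Kingella kingae, Cardiobacterium hominis, Eikenella corrodens — 6 left.
cytochrome oxidase +: all 6 remaining candidates are consistent.
Indole +: excludes 5 organisms — 1 left.
Motility −: the one remaining candidate is consistent.
nitrate reduction +: the one remaining candidate is consistent.
Urease −: the one remaining candidate is consistent.

Pasteurella multocida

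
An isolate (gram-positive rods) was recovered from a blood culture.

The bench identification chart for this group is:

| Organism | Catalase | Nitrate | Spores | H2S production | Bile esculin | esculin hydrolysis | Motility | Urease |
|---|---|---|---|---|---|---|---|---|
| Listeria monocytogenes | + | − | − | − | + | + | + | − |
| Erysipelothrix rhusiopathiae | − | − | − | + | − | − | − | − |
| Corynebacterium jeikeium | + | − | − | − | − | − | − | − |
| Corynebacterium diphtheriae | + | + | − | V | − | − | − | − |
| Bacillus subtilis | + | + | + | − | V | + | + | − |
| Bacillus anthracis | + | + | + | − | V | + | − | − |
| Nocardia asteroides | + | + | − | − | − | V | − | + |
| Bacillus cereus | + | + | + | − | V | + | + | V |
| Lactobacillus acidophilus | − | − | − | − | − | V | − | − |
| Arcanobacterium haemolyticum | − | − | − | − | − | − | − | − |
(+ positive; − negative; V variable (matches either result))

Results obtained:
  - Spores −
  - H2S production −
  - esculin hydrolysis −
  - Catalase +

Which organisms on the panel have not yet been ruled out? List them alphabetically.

esculin hydrolysis −: excludes Listeria monocytogenes, Bacillus subtilis, Bacillus anthracis, Bacillus cereus — 6 left.
H2S production −: excludes Erysipelothrix rhusiopathiae — 5 left.
Spores −: all 5 remaining candidates are consistent.
Catalase +: excludes Lactobacillus acidophilus, Arcanobacterium haemolyticum — 3 left.

Corynebacterium diphtheriae, Corynebacterium jeikeium, Nocardia asteroides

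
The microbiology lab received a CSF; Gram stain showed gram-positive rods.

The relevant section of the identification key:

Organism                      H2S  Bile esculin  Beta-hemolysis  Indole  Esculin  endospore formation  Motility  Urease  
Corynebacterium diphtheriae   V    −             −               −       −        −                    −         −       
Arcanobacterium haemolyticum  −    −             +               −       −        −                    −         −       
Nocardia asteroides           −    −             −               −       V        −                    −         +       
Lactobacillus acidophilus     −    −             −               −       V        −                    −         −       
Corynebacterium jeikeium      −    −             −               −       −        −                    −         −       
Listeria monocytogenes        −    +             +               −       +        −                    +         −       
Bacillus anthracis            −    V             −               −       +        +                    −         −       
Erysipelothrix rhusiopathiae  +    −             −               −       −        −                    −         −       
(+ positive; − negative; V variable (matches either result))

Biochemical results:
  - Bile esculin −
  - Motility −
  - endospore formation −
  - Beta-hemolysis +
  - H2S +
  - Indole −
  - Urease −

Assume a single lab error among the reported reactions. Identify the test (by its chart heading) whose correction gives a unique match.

H2S

As reported, no row in the chart matches all 7 reactions.
Reversing Motility → still no organism matches.
Reversing Bile esculin → still no organism matches.
Reversing Beta-hemolysis → 2 organisms match (not unique).
Reversing endospore formation → still no organism matches.
Reversing Indole → still no organism matches.
Reversing Urease → still no organism matches.
Reversing H2S (to −) → unique match: Arcanobacterium haemolyticum.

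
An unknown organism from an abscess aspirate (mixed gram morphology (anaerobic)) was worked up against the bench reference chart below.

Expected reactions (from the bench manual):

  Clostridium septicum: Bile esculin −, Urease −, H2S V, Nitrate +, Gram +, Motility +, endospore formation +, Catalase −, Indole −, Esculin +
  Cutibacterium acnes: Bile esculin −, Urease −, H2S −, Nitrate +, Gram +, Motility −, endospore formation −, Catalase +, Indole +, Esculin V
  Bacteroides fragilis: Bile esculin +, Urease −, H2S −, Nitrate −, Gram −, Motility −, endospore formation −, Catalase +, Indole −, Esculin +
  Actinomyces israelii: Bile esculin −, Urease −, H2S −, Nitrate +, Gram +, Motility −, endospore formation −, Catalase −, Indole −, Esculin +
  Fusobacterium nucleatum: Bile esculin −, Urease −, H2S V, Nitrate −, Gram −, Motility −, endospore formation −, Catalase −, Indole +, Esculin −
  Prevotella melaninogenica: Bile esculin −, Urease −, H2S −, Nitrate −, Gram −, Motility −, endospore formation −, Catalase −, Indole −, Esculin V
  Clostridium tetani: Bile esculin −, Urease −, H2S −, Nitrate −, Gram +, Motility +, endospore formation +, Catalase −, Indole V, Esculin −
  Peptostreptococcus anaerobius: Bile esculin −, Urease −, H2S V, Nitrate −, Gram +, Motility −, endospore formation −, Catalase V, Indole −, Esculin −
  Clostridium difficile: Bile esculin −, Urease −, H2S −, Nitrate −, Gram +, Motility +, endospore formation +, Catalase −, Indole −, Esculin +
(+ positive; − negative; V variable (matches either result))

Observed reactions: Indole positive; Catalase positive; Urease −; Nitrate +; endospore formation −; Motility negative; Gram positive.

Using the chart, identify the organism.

Indole +: excludes 6 organisms — 3 left.
Urease −: all 3 remaining candidates are consistent.
Gram +: excludes Fusobacterium nucleatum — 2 left.
Catalase +: excludes Clostridium tetani — 1 left.
endospore formation −: the one remaining candidate is consistent.
Nitrate +: the one remaining candidate is consistent.
Motility −: the one remaining candidate is consistent.

Cutibacterium acnes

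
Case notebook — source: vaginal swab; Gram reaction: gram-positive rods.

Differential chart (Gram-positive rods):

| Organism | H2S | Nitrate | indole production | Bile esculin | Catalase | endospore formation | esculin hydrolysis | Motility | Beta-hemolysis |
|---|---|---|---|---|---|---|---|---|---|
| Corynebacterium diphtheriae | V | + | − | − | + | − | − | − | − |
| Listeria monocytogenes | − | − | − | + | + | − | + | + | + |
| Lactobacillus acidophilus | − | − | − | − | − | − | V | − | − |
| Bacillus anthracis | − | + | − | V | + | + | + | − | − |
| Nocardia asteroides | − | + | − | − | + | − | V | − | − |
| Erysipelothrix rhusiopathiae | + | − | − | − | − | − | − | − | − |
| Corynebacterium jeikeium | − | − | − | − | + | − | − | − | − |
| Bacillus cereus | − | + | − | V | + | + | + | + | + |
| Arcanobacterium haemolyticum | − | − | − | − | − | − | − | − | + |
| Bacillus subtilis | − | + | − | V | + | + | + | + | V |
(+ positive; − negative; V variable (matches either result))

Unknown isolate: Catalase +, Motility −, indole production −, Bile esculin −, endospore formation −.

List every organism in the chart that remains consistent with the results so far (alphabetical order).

Corynebacterium diphtheriae, Corynebacterium jeikeium, Nocardia asteroides

indole production −: all 10 remaining candidates are consistent.
endospore formation −: excludes Bacillus anthracis, Bacillus cereus, Bacillus subtilis — 7 left.
Motility −: excludes Listeria monocytogenes — 6 left.
Bile esculin −: all 6 remaining candidates are consistent.
Catalase +: excludes Lactobacillus acidophilus, Erysipelothrix rhusiopathiae, Arcanobacterium haemolyticum — 3 left.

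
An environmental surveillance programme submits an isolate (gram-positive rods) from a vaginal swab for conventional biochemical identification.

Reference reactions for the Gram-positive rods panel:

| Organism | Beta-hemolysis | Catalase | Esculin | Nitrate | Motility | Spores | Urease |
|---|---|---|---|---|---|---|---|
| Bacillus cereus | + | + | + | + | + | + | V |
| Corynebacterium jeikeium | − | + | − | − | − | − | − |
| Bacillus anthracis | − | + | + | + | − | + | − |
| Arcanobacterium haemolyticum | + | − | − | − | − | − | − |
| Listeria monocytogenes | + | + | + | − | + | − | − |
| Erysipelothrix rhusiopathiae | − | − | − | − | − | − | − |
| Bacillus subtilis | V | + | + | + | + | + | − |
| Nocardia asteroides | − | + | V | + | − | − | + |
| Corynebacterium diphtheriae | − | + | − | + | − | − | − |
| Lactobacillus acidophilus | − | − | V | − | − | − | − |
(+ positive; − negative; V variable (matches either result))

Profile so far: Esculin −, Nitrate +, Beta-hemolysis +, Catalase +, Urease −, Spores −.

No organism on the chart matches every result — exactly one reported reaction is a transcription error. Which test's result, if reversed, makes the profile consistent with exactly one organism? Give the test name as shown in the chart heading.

Beta-hemolysis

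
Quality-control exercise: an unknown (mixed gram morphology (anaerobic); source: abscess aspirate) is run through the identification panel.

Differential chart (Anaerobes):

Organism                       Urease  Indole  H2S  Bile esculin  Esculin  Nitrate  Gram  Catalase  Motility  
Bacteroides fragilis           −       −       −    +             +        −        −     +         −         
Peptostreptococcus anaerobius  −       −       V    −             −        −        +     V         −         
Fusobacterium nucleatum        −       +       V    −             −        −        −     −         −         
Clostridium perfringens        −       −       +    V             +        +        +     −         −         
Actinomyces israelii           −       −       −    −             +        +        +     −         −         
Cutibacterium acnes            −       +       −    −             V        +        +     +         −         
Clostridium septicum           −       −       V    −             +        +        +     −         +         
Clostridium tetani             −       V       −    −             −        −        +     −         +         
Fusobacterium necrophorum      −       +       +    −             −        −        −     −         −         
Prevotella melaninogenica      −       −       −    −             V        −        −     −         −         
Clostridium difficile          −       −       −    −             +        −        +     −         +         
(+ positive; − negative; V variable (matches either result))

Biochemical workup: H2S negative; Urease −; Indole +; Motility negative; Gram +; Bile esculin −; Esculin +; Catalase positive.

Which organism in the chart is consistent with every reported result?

Cutibacterium acnes

Urease −: all 11 remaining candidates are consistent.
Gram +: excludes Bacteroides fragilis, Fusobacterium nucleatum, Fusobacterium necrophorum, Prevotella melaninogenica — 7 left.
Catalase +: excludes 5 organisms — 2 left.
Indole +: excludes Peptostreptococcus anaerobius — 1 left.
Motility −: the one remaining candidate is consistent.
Esculin +: the one remaining candidate is consistent.
Bile esculin −: the one remaining candidate is consistent.
H2S −: the one remaining candidate is consistent.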